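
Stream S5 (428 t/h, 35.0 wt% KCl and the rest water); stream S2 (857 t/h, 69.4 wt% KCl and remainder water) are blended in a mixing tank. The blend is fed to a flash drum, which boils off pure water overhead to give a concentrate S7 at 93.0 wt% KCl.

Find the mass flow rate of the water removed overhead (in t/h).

484.4 t/h

KCl entering = 428×0.350 + 857×0.694 = 744.56 t/h.
All KCl reports to S7, so S7 = 744.56/0.930 = 800.6 t/h.
Total feed = 1285 t/h; overhead = 1285 − 800.6 = 484.4 t/h.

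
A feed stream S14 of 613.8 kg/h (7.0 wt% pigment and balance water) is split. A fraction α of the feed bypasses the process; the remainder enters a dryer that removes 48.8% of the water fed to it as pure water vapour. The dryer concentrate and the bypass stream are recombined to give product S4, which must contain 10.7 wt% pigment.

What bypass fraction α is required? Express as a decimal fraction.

0.238

All 613.8×0.070 = 42.966 kg/h of pigment reaches S4, so S4 = 42.966/0.107 = 401.55 kg/h and vapour = 212.25 kg/h.
The evaporator receives (1−α)·613.8 of feed at 0.930 water and removes 0.488 of that water:
0.488×0.930×(1−α)×613.8 = 212.25
(1−α) = 212.25/278.57 = 0.7619;  α = 0.2381.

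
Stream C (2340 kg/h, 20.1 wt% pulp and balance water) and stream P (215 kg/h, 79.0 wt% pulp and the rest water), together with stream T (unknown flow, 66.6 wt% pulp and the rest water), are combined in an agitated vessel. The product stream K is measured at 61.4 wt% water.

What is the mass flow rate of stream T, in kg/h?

Let T be the unknown flow. Total out = 2555 + T.
water balance: 1914.8 + 0.334·T = 0.614·(2555 + T)
(0.334 − 0.614)·T = 0.614×2555 − 1914.8 = -346.04
T = -346.04 / -0.280 = 1235.9 kg/h

1236 kg/h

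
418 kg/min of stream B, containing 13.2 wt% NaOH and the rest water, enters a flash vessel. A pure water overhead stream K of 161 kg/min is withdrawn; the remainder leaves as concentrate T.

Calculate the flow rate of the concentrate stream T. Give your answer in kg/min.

Concentrate = 418 − 161 = 257 kg/min.

257 kg/min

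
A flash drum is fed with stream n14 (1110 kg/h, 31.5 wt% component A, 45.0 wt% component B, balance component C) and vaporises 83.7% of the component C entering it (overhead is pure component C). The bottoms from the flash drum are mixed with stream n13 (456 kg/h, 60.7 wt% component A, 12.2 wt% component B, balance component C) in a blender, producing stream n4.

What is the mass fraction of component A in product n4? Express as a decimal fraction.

Vapour removed = 0.837×0.235×1110 = 218.33 kg/h; concentrate = 891.67 kg/h.
component A reaching the mixer = 349.65 (from concentrate) + 456×0.607 = 626.44 kg/h.
Product flow = 891.67 + 456 = 1347.7 kg/h; component A fraction = 0.465.

0.465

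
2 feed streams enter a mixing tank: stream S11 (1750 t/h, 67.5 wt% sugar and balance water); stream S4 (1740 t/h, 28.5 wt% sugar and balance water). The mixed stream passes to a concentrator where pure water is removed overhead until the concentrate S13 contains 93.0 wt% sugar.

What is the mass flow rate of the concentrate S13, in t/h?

sugar entering = 1750×0.675 + 1740×0.285 = 1677.2 t/h.
All sugar reports to S13, so S13 = 1677.2/0.930 = 1803.4 t/h.

1803 t/h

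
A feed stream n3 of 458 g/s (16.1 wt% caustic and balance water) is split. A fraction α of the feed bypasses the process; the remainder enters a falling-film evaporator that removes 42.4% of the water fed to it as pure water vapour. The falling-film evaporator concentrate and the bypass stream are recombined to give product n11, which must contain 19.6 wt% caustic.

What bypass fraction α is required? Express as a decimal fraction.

0.498

All 458×0.161 = 73.738 g/s of caustic reaches n11, so n11 = 73.738/0.196 = 376.21 g/s and vapour = 81.786 g/s.
The evaporator receives (1−α)·458 of feed at 0.839 water and removes 0.424 of that water:
0.424×0.839×(1−α)×458 = 81.786
(1−α) = 81.786/162.93 = 0.5020;  α = 0.4980.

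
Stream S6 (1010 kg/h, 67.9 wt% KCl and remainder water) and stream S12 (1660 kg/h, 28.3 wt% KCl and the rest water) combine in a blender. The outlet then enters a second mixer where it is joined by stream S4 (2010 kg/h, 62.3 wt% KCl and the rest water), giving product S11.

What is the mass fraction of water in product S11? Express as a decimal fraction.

Overall, product flow = 4680 kg/h.
water in = 1010×0.321 + 1660×0.717 + 2010×0.377 = 2272.2 kg/h.
water fraction in S11 = 0.486.

0.486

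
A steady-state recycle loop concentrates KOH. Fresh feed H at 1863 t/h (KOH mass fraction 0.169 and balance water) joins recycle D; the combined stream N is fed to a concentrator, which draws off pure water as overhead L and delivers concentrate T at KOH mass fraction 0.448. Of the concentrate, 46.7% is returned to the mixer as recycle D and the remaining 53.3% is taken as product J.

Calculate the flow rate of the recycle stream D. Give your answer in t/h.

615.8 t/h

Overall KOH balance (none leaves overhead): KOH in fresh feed = KOH in product, i.e. 1863×0.169 = (1−0.467)·T·0.448.
T = 314.85/(0.448×0.533) = 1318.5 t/h.
Recycle D = 0.467×1318.5 = 615.76 t/h.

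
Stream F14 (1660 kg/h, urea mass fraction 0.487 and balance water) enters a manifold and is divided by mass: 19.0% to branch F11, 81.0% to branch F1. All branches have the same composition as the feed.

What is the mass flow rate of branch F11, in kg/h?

Branch F11 flow = 0.190×1660 = 315.4 kg/h.

315.4 kg/h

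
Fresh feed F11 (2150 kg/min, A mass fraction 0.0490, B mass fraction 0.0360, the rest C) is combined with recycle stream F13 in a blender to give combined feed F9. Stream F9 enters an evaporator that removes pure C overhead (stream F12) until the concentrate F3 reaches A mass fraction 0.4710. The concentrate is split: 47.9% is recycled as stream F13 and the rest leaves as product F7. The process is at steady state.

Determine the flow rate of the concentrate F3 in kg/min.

429.3 kg/min

Overall A balance (none leaves overhead): A in fresh feed = A in product, i.e. 2150×0.049 = (1−0.479)·F3·0.471.
F3 = 105.35/(0.471×0.521) = 429.31 kg/min.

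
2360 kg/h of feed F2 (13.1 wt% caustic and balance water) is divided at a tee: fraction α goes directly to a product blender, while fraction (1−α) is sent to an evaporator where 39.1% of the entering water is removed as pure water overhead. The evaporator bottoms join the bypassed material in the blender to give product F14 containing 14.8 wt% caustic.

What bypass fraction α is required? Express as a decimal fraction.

All 2360×0.131 = 309.16 kg/h of caustic reaches F14, so F14 = 309.16/0.148 = 2088.9 kg/h and vapour = 271.08 kg/h.
The evaporator receives (1−α)·2360 of feed at 0.869 water and removes 0.391 of that water:
0.391×0.869×(1−α)×2360 = 271.08
(1−α) = 271.08/801.88 = 0.3381;  α = 0.6619.

0.662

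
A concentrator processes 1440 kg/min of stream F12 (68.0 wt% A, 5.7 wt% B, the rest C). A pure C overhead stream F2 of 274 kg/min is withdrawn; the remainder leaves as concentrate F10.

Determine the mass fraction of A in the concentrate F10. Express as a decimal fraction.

A is not removed: 1440×0.680 = 979.2 kg/min of A enters F10.
Concentrate = 1440 − 274 = 1166 kg/min.
Mass fraction = 979.2/1166 = 0.840.

0.840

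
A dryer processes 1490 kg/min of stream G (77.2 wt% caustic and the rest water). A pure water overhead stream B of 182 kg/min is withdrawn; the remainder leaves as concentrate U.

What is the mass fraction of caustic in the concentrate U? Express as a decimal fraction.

0.879

caustic is not removed: 1490×0.772 = 1150.3 kg/min of caustic enters U.
Concentrate = 1490 − 182 = 1308 kg/min.
Mass fraction = 1150.3/1308 = 0.879.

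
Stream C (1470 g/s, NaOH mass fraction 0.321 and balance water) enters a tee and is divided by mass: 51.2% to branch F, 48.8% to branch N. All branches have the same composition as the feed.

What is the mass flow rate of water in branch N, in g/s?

Branch N total = 0.488×1470 = 717.36 g/s.
water in N = 0.679×717.36 = 487.09 g/s.

487.1 g/s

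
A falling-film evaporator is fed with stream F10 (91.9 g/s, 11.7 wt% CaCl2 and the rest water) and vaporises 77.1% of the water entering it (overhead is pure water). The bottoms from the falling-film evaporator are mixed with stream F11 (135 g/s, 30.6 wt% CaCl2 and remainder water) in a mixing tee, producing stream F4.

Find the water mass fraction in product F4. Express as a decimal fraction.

Vapour removed = 0.771×0.883×91.9 = 62.565 g/s; concentrate = 29.335 g/s.
water reaching the mixer = 18.583 (from concentrate) + 135×0.694 = 112.27 g/s.
Product flow = 29.335 + 135 = 164.34 g/s; water fraction = 0.6832.

0.6832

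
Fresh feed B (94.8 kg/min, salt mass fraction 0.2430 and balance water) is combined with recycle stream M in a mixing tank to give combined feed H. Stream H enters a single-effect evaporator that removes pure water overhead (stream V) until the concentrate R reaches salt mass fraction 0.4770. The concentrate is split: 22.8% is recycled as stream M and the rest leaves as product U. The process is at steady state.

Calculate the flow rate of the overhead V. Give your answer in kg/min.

46.51 kg/min

Overall salt balance (none leaves overhead): salt in fresh feed = salt in product, i.e. 94.8×0.243 = (1−0.228)·R·0.477.
R = 23.036/(0.477×0.772) = 62.557 kg/min.
Recycle M = 0.228×62.557 = 14.263 kg/min.
Combined feed H = 94.8 + 14.263 = 109.06 kg/min.
Overhead V = H − R = 109.06 − 62.557 = 46.506 kg/min.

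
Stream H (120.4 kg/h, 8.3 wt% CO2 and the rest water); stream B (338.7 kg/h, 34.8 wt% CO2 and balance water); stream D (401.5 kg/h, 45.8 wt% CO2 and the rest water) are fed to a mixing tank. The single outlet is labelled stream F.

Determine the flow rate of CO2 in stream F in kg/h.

311.7 kg/h

CO2 out = CO2 in = 120.4×0.083 + 338.7×0.348 + 401.5×0.458 = 311.75 kg/h.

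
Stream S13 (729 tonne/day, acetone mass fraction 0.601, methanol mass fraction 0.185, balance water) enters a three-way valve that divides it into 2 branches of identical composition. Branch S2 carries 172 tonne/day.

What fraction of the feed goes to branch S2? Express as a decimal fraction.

Fraction to S2 = 172/729 = 0.2359.

0.236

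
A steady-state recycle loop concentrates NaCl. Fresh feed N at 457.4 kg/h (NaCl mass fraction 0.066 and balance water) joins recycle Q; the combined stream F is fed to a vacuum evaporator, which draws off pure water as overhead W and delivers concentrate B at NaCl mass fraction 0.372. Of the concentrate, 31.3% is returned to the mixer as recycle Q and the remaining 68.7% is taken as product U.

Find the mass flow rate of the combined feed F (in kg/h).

Overall NaCl balance (none leaves overhead): NaCl in fresh feed = NaCl in product, i.e. 457.4×0.066 = (1−0.313)·B·0.372.
B = 30.188/(0.372×0.687) = 118.12 kg/h.
Recycle Q = 0.313×118.12 = 36.973 kg/h.
Combined feed F = 457.4 + 36.973 = 494.37 kg/h.

494.4 kg/h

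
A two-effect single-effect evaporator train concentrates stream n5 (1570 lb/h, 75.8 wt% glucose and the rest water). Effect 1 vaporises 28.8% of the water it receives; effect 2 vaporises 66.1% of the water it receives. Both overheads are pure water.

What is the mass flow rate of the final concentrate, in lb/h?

water in feed = 1570×0.242 = 379.94 lb/h.
After stage 1: water left = (1−0.288)×379.94 = 270.52; stream total = 1460.6 lb/h.
After stage 2: water left = (1−0.661)×270.52 = 91.705; final concentrate = 1281.8 lb/h.

1282 lb/h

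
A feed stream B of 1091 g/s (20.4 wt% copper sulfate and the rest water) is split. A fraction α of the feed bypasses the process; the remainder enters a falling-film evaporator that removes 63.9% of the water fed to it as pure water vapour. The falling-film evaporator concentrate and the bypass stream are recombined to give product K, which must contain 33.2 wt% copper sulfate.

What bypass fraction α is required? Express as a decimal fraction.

0.242

All 1091×0.204 = 222.56 g/s of copper sulfate reaches K, so K = 222.56/0.332 = 670.37 g/s and vapour = 420.63 g/s.
The evaporator receives (1−α)·1091 of feed at 0.796 water and removes 0.639 of that water:
0.639×0.796×(1−α)×1091 = 420.63
(1−α) = 420.63/554.93 = 0.7580;  α = 0.2420.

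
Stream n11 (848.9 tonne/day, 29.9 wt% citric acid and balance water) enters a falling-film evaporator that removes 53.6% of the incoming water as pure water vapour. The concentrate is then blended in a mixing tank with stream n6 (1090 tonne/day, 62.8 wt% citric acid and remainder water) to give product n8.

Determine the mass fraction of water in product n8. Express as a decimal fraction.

0.421

Vapour removed = 0.536×0.701×848.9 = 318.96 tonne/day; concentrate = 529.94 tonne/day.
water reaching the mixer = 276.12 (from concentrate) + 1090×0.372 = 681.6 tonne/day.
Product flow = 529.94 + 1090 = 1619.9 tonne/day; water fraction = 0.421.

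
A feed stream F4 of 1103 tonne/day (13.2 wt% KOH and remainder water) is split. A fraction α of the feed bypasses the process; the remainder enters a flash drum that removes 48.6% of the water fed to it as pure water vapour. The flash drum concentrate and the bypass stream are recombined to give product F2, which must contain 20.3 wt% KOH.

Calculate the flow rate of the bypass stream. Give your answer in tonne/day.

All 1103×0.132 = 145.6 tonne/day of KOH reaches F2, so F2 = 145.6/0.203 = 717.22 tonne/day and vapour = 385.78 tonne/day.
The evaporator receives (1−α)·1103 of feed at 0.868 water and removes 0.486 of that water:
0.486×0.868×(1−α)×1103 = 385.78
(1−α) = 385.78/465.3 = 0.8291;  α = 0.1709.
Bypass flow = 0.1709×1103 = 188.5 tonne/day.

188.5 tonne/day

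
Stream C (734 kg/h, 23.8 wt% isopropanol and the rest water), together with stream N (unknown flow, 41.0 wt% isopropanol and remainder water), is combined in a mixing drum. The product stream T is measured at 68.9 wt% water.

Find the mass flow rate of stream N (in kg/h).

541.2 kg/h

Let N be the unknown flow. Total out = 734 + N.
water balance: 559.31 + 0.590·N = 0.689·(734 + N)
(0.590 − 0.689)·N = 0.689×734 − 559.31 = -53.582
N = -53.582 / -0.099 = 541.23 kg/h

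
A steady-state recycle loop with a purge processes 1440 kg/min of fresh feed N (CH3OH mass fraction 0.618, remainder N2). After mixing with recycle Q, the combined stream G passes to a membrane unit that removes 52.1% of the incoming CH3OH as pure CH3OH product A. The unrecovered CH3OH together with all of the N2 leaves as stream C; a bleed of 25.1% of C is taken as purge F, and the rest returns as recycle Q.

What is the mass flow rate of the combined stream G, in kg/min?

N2 enters only via N and leaves only via the purge: 1440×0.382 = 0.251×(N2 in C), and the membrane unit passes all N2, so N2 in G = N2 in C = 2191.6 kg/min.
CH3OH in G: m_A = 1440×0.618 + (1−0.251)·(1−0.521)·m_A, so m_A = 889.92/0.6412 = 1387.8 kg/min.
G = 1387.8 + 2191.6 = 3579.4 kg/min.

3579 kg/min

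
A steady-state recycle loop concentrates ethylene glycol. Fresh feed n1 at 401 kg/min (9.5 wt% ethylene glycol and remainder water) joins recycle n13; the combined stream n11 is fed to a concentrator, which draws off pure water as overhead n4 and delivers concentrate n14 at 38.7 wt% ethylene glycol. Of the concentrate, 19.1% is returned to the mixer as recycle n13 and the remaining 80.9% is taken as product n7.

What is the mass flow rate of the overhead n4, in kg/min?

Overall ethylene glycol balance (none leaves overhead): ethylene glycol in fresh feed = ethylene glycol in product, i.e. 401×0.095 = (1−0.191)·n14·0.387.
n14 = 38.095/(0.387×0.809) = 121.68 kg/min.
Recycle n13 = 0.191×121.68 = 23.24 kg/min.
Combined feed n11 = 401 + 23.24 = 424.24 kg/min.
Overhead n4 = n11 − n14 = 424.24 − 121.68 = 302.56 kg/min.

302.6 kg/min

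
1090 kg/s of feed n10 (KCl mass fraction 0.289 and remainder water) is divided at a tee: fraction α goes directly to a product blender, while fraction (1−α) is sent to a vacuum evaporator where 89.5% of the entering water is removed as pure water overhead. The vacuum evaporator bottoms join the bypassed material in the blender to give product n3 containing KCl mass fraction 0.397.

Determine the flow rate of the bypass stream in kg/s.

624 kg/s

All 1090×0.289 = 315.01 kg/s of KCl reaches n3, so n3 = 315.01/0.397 = 793.48 kg/s and vapour = 296.52 kg/s.
The evaporator receives (1−α)·1090 of feed at 0.711 water and removes 0.895 of that water:
0.895×0.711×(1−α)×1090 = 296.52
(1−α) = 296.52/693.62 = 0.4275;  α = 0.5725.
Bypass flow = 0.5725×1090 = 624.02 kg/s.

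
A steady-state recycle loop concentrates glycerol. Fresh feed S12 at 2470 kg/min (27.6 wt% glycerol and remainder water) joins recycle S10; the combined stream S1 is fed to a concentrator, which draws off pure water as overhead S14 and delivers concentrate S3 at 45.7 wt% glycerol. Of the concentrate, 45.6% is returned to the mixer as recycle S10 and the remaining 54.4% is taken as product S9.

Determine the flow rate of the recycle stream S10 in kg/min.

Overall glycerol balance (none leaves overhead): glycerol in fresh feed = glycerol in product, i.e. 2470×0.276 = (1−0.456)·S3·0.457.
S3 = 681.72/(0.457×0.544) = 2742.1 kg/min.
Recycle S10 = 0.456×2742.1 = 1250.4 kg/min.

1250 kg/min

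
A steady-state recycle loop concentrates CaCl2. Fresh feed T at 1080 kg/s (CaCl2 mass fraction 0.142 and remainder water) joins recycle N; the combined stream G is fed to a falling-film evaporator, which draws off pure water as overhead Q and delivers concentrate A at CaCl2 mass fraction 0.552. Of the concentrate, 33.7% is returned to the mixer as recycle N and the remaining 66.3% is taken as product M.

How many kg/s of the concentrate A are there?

419 kg/s

Overall CaCl2 balance (none leaves overhead): CaCl2 in fresh feed = CaCl2 in product, i.e. 1080×0.142 = (1−0.337)·A·0.552.
A = 153.36/(0.552×0.663) = 419.04 kg/s.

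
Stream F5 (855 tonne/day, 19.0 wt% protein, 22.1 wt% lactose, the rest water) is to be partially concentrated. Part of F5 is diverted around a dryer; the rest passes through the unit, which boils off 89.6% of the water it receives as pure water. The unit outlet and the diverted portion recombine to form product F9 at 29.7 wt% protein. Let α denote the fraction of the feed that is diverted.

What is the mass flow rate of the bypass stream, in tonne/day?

All 855×0.190 = 162.45 tonne/day of protein reaches F9, so F9 = 162.45/0.297 = 546.97 tonne/day and vapour = 308.03 tonne/day.
The evaporator receives (1−α)·855 of feed at 0.589 water and removes 0.896 of that water:
0.896×0.589×(1−α)×855 = 308.03
(1−α) = 308.03/451.22 = 0.6827;  α = 0.3173.
Bypass flow = 0.3173×855 = 271.33 tonne/day.

271.3 tonne/day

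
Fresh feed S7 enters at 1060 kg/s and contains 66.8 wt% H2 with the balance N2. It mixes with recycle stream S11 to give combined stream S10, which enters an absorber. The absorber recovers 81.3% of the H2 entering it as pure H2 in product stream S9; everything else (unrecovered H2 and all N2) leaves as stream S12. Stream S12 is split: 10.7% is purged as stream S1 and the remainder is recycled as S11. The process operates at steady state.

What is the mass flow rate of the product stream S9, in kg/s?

H2 in S10: m_A = 1060×0.668 + (1−0.107)·(1−0.813)·m_A, so m_A = 708.08/0.8330 = 850.03 kg/s.
Product S9 = 0.813×850.03 = 691.07 kg/s.

691.1 kg/s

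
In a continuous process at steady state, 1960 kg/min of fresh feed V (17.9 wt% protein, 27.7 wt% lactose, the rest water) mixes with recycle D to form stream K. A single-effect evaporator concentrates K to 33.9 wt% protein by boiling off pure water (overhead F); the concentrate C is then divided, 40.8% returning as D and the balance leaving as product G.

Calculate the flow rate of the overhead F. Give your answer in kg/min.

Overall protein balance (none leaves overhead): protein in fresh feed = protein in product, i.e. 1960×0.179 = (1−0.408)·C·0.339.
C = 350.84/(0.339×0.592) = 1748.2 kg/min.
Recycle D = 0.408×1748.2 = 713.26 kg/min.
Combined feed K = 1960 + 713.26 = 2673.3 kg/min.
Overhead F = K − C = 2673.3 − 1748.2 = 925.07 kg/min.

925.1 kg/min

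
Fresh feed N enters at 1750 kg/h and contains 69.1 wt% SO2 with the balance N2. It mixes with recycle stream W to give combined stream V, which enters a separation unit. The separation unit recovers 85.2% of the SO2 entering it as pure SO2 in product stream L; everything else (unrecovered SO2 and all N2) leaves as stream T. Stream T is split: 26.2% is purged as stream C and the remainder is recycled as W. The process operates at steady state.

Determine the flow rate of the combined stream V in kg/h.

3421 kg/h

N2 enters only via N and leaves only via the purge: 1750×0.309 = 0.262×(N2 in T), and the separation unit passes all N2, so N2 in V = N2 in T = 2063.9 kg/h.
SO2 in V: m_A = 1750×0.691 + (1−0.262)·(1−0.852)·m_A, so m_A = 1209.2/0.8908 = 1357.5 kg/h.
V = 1357.5 + 2063.9 = 3421.5 kg/h.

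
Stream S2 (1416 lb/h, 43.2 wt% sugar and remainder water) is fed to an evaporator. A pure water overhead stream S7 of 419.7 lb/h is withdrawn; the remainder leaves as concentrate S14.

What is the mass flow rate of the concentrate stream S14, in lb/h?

Concentrate = 1416 − 419.7 = 996.3 lb/h.

996.3 lb/h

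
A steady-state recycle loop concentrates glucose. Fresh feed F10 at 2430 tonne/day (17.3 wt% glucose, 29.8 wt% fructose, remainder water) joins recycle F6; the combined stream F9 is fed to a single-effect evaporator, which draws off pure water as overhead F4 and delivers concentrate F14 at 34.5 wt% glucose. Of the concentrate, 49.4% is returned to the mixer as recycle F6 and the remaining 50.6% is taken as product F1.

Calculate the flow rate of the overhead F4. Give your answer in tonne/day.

Overall glucose balance (none leaves overhead): glucose in fresh feed = glucose in product, i.e. 2430×0.173 = (1−0.494)·F14·0.345.
F14 = 420.39/(0.345×0.506) = 2408.1 tonne/day.
Recycle F6 = 0.494×2408.1 = 1189.6 tonne/day.
Combined feed F9 = 2430 + 1189.6 = 3619.6 tonne/day.
Overhead F4 = F9 − F14 = 3619.6 − 2408.1 = 1211.5 tonne/day.

1211 tonne/day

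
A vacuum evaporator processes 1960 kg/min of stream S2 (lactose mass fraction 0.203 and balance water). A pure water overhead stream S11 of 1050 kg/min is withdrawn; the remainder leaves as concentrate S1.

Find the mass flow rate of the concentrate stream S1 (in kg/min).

910 kg/min

Concentrate = 1960 − 1050 = 910 kg/min.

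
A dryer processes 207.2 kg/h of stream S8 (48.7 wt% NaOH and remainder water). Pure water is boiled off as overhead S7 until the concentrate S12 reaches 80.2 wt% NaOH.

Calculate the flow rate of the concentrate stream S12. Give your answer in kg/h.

NaOH is conserved: 207.2×0.487 = 100.91 kg/h all reports to the concentrate.
Concentrate = 100.91/(target fraction) = 125.82 kg/h.

125.8 kg/h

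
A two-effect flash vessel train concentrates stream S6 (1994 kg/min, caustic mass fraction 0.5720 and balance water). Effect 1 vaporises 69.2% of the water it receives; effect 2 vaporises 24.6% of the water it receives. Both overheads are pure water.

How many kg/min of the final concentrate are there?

1339 kg/min

water in feed = 1994×0.428 = 853.43 kg/min.
After stage 1: water left = (1−0.692)×853.43 = 262.86; stream total = 1403.4 kg/min.
After stage 2: water left = (1−0.246)×262.86 = 198.19; final concentrate = 1338.8 kg/min.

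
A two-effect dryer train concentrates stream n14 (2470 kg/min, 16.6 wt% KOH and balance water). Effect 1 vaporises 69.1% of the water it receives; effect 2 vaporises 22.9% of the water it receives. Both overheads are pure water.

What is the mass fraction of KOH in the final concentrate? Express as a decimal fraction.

0.455

water in feed = 2470×0.834 = 2060 kg/min.
After stage 1: water left = (1−0.691)×2060 = 636.53; stream total = 1046.6 kg/min.
After stage 2: water left = (1−0.229)×636.53 = 490.77; final concentrate = 900.79 kg/min.
KOH fraction = 410.02/900.79 = 0.455.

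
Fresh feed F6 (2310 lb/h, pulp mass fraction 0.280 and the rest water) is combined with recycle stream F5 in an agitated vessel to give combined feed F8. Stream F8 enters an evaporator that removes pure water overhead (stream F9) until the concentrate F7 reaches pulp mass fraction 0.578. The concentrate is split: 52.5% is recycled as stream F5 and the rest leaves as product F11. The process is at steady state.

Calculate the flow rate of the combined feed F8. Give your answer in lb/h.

3547 lb/h

Overall pulp balance (none leaves overhead): pulp in fresh feed = pulp in product, i.e. 2310×0.280 = (1−0.525)·F7·0.578.
F7 = 646.8/(0.578×0.475) = 2355.9 lb/h.
Recycle F5 = 0.525×2355.9 = 1236.8 lb/h.
Combined feed F8 = 2310 + 1236.8 = 3546.8 lb/h.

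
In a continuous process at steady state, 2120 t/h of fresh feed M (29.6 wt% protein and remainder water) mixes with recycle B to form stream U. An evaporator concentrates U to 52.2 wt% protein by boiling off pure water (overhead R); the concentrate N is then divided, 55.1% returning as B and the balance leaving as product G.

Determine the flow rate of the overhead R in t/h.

Overall protein balance (none leaves overhead): protein in fresh feed = protein in product, i.e. 2120×0.296 = (1−0.551)·N·0.522.
N = 627.52/(0.522×0.449) = 2677.4 t/h.
Recycle B = 0.551×2677.4 = 1475.2 t/h.
Combined feed U = 2120 + 1475.2 = 3595.2 t/h.
Overhead R = U − N = 3595.2 − 2677.4 = 917.85 t/h.

917.9 t/h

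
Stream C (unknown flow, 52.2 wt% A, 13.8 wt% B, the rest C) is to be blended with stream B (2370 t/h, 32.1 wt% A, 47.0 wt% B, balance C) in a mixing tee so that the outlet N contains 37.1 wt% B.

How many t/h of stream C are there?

1007 t/h

Let C be the unknown flow. Total out = 2370 + C.
B balance: 1113.9 + 0.138·C = 0.371·(2370 + C)
(0.138 − 0.371)·C = 0.371×2370 − 1113.9 = -234.63
C = -234.63 / -0.233 = 1007 t/h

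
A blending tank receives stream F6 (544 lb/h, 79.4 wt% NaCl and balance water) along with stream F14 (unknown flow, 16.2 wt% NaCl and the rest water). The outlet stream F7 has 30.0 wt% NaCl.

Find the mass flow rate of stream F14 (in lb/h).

Let F14 be the unknown flow. Total out = 544 + F14.
NaCl balance: 431.94 + 0.162·F14 = 0.300·(544 + F14)
(0.162 − 0.300)·F14 = 0.300×544 − 431.94 = -268.74
F14 = -268.74 / -0.138 = 1947.4 lb/h

1947 lb/h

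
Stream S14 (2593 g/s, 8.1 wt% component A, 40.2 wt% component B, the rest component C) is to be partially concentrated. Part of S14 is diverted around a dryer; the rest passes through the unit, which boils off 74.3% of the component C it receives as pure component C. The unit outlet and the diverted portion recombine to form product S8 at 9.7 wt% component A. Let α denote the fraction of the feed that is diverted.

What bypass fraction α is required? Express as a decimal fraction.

0.571

All 2593×0.081 = 210.03 g/s of component A reaches S8, so S8 = 210.03/0.097 = 2165.3 g/s and vapour = 427.71 g/s.
The evaporator receives (1−α)·2593 of feed at 0.517 component C and removes 0.743 of that component C:
0.743×0.517×(1−α)×2593 = 427.71
(1−α) = 427.71/996.05 = 0.4294;  α = 0.5706.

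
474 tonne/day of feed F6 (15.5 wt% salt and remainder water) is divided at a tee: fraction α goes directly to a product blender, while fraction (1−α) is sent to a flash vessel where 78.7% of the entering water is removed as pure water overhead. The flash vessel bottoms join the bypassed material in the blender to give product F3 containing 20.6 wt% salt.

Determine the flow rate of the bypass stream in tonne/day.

All 474×0.155 = 73.47 tonne/day of salt reaches F3, so F3 = 73.47/0.206 = 356.65 tonne/day and vapour = 117.35 tonne/day.
The evaporator receives (1−α)·474 of feed at 0.845 water and removes 0.787 of that water:
0.787×0.845×(1−α)×474 = 117.35
(1−α) = 117.35/315.22 = 0.3723;  α = 0.6277.
Bypass flow = 0.6277×474 = 297.54 tonne/day.

297.5 tonne/day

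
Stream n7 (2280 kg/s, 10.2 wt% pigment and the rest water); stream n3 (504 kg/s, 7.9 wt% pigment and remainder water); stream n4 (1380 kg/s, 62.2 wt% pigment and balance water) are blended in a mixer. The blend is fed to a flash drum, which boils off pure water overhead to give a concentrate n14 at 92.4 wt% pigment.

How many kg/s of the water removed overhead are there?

pigment entering = 2280×0.102 + 504×0.079 + 1380×0.622 = 1130.7 kg/s.
All pigment reports to n14, so n14 = 1130.7/0.924 = 1223.7 kg/s.
Total feed = 4164 kg/s; overhead = 4164 − 1223.7 = 2940.3 kg/s.

2940 kg/s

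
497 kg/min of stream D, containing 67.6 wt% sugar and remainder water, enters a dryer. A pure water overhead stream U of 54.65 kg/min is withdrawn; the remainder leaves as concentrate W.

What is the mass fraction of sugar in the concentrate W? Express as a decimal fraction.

0.7595

sugar is not removed: 497×0.676 = 335.97 kg/min of sugar enters W.
Concentrate = 497 − 54.65 = 442.35 kg/min.
Mass fraction = 335.97/442.35 = 0.7595.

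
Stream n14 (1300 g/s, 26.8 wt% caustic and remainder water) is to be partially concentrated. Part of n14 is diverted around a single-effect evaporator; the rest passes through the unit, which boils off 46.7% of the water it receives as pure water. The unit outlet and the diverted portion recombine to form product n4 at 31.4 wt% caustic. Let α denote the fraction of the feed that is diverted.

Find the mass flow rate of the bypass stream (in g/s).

All 1300×0.268 = 348.4 g/s of caustic reaches n4, so n4 = 348.4/0.314 = 1109.6 g/s and vapour = 190.45 g/s.
The evaporator receives (1−α)·1300 of feed at 0.732 water and removes 0.467 of that water:
0.467×0.732×(1−α)×1300 = 190.45
(1−α) = 190.45/444.4 = 0.4285;  α = 0.5715.
Bypass flow = 0.5715×1300 = 742.89 g/s.

742.9 g/s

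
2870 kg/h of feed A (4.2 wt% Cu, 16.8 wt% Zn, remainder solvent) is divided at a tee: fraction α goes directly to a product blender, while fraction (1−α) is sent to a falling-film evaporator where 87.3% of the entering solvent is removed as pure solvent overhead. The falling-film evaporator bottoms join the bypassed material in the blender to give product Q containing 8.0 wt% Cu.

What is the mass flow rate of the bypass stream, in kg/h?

All 2870×0.042 = 120.54 kg/h of Cu reaches Q, so Q = 120.54/0.080 = 1506.8 kg/h and vapour = 1363.2 kg/h.
The evaporator receives (1−α)·2870 of feed at 0.790 solvent and removes 0.873 of that solvent:
0.873×0.790×(1−α)×2870 = 1363.2
(1−α) = 1363.2/1979.4 = 0.6887;  α = 0.3113.
Bypass flow = 0.3113×2870 = 893.33 kg/h.

893.3 kg/h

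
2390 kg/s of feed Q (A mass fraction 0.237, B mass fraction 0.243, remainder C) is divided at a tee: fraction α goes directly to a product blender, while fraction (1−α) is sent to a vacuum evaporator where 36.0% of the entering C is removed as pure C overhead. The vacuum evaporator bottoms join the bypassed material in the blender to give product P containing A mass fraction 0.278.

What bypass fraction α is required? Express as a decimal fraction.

0.212

All 2390×0.237 = 566.43 kg/s of A reaches P, so P = 566.43/0.278 = 2037.5 kg/s and vapour = 352.48 kg/s.
The evaporator receives (1−α)·2390 of feed at 0.520 C and removes 0.360 of that C:
0.360×0.520×(1−α)×2390 = 352.48
(1−α) = 352.48/447.41 = 0.7878;  α = 0.2122.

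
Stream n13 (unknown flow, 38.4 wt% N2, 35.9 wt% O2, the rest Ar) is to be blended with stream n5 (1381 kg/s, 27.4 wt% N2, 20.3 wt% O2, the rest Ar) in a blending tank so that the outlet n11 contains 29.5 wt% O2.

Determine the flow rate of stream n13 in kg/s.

Let n13 be the unknown flow. Total out = 1381 + n13.
O2 balance: 280.34 + 0.359·n13 = 0.295·(1381 + n13)
(0.359 − 0.295)·n13 = 0.295×1381 − 280.34 = 127.05
n13 = 127.05 / 0.064 = 1985.2 kg/s

1985 kg/s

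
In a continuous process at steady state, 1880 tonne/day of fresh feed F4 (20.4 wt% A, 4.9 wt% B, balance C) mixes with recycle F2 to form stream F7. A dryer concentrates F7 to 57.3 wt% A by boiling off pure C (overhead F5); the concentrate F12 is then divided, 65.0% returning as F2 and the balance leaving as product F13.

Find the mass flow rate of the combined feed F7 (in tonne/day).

3123 tonne/day

Overall A balance (none leaves overhead): A in fresh feed = A in product, i.e. 1880×0.204 = (1−0.650)·F12·0.573.
F12 = 383.52/(0.573×0.350) = 1912.3 tonne/day.
Recycle F2 = 0.650×1912.3 = 1243 tonne/day.
Combined feed F7 = 1880 + 1243 = 3123 tonne/day.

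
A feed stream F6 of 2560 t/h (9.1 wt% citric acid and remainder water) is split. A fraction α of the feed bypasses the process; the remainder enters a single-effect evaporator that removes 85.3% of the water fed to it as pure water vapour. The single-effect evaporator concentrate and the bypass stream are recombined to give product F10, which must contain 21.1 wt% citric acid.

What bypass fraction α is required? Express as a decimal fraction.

All 2560×0.091 = 232.96 t/h of citric acid reaches F10, so F10 = 232.96/0.211 = 1104.1 t/h and vapour = 1455.9 t/h.
The evaporator receives (1−α)·2560 of feed at 0.909 water and removes 0.853 of that water:
0.853×0.909×(1−α)×2560 = 1455.9
(1−α) = 1455.9/1985 = 0.7335;  α = 0.2665.

0.267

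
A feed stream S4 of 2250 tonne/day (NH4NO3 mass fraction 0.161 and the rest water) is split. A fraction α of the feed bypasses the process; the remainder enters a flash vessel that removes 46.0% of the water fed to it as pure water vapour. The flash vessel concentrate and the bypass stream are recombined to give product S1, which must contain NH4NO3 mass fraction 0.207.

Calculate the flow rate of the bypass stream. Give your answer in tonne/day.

954.5 tonne/day

All 2250×0.161 = 362.25 tonne/day of NH4NO3 reaches S1, so S1 = 362.25/0.207 = 1750 tonne/day and vapour = 500 tonne/day.
The evaporator receives (1−α)·2250 of feed at 0.839 water and removes 0.460 of that water:
0.460×0.839×(1−α)×2250 = 500
(1−α) = 500/868.37 = 0.5758;  α = 0.4242.
Bypass flow = 0.4242×2250 = 954.46 tonne/day.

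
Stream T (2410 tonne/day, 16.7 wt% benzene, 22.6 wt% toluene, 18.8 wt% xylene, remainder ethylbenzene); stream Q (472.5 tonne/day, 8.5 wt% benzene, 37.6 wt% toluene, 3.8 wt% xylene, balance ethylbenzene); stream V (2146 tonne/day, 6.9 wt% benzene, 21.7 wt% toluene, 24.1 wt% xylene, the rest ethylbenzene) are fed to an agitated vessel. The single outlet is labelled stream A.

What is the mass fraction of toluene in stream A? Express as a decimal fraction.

0.236

Total flow out = 2410 + 472.5 + 2146 = 5028.5 tonne/day.
toluene in = 2410×0.226 + 472.5×0.376 + 2146×0.217 = 1188 tonne/day.
toluene mass fraction in A = 1188/5028.5 = 0.236.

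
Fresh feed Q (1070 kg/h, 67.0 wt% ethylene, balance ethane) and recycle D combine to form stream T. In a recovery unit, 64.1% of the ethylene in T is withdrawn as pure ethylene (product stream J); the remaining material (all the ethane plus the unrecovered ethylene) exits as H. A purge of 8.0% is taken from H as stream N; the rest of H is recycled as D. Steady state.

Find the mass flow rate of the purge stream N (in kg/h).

ethane enters only via Q and leaves only via the purge: 1070×0.330 = 0.080×(ethane in H), and the recovery unit passes all ethane, so ethane in T = ethane in H = 4413.8 kg/h.
ethylene in T: m_A = 1070×0.670 + (1−0.080)·(1−0.641)·m_A, so m_A = 716.9/0.6697 = 1070.4 kg/h.
H = (1−0.641)×1070.4 + 4413.8 = 4798 kg/h.
Purge N = 0.080×4798 = 383.84 kg/h.

383.8 kg/h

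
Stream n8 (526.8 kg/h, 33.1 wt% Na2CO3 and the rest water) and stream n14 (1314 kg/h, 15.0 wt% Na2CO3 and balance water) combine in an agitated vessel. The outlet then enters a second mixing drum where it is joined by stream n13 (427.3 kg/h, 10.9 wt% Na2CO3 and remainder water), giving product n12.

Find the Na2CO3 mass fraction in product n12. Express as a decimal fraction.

0.184

Overall, product flow = 2268.1 kg/h.
Na2CO3 in = 526.8×0.331 + 1314×0.150 + 427.3×0.109 = 418.05 kg/h.
Na2CO3 fraction in n12 = 0.184.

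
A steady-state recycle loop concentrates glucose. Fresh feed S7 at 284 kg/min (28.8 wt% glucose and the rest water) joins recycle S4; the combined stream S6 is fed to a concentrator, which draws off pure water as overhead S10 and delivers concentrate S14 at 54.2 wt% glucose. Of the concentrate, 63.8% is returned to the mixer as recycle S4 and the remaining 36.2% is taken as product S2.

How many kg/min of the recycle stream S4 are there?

Overall glucose balance (none leaves overhead): glucose in fresh feed = glucose in product, i.e. 284×0.288 = (1−0.638)·S14·0.542.
S14 = 81.792/(0.542×0.362) = 416.87 kg/min.
Recycle S4 = 0.638×416.87 = 265.96 kg/min.

266 kg/min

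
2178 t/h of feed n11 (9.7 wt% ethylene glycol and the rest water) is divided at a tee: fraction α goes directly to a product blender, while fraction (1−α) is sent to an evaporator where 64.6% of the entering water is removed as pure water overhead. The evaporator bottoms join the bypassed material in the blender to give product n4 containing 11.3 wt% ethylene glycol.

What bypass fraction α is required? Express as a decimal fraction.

0.757

All 2178×0.097 = 211.27 t/h of ethylene glycol reaches n4, so n4 = 211.27/0.113 = 1869.6 t/h and vapour = 308.39 t/h.
The evaporator receives (1−α)·2178 of feed at 0.903 water and removes 0.646 of that water:
0.646×0.903×(1−α)×2178 = 308.39
(1−α) = 308.39/1270.5 = 0.2427;  α = 0.7573.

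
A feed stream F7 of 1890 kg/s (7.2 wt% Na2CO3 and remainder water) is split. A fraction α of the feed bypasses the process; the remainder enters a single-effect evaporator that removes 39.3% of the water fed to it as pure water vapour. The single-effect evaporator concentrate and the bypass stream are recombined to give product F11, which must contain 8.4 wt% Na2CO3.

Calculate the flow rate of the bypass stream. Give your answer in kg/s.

1150 kg/s

All 1890×0.072 = 136.08 kg/s of Na2CO3 reaches F11, so F11 = 136.08/0.084 = 1620 kg/s and vapour = 270 kg/s.
The evaporator receives (1−α)·1890 of feed at 0.928 water and removes 0.393 of that water:
0.393×0.928×(1−α)×1890 = 270
(1−α) = 270/689.29 = 0.3917;  α = 0.6083.
Bypass flow = 0.6083×1890 = 1149.7 kg/s.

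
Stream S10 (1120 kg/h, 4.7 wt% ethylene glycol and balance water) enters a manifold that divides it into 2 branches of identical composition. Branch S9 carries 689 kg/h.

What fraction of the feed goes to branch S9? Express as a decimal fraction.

Fraction to S9 = 689/1120 = 0.6152.

0.615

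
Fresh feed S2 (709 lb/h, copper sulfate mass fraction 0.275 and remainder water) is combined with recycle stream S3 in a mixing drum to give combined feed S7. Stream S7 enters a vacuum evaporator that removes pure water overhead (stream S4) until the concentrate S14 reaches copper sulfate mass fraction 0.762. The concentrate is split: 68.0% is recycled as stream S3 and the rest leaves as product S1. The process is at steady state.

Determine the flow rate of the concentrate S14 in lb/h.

799.6 lb/h

Overall copper sulfate balance (none leaves overhead): copper sulfate in fresh feed = copper sulfate in product, i.e. 709×0.275 = (1−0.680)·S14·0.762.
S14 = 194.98/(0.762×0.320) = 799.6 lb/h.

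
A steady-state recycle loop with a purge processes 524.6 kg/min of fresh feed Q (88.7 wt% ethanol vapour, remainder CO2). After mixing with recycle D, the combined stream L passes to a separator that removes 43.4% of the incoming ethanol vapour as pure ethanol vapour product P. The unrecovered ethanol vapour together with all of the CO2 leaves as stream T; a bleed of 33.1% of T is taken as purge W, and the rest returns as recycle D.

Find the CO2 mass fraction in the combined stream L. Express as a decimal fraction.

0.1930

CO2 enters only via Q and leaves only via the purge: 524.6×0.113 = 0.331×(CO2 in T), and the separator passes all CO2, so CO2 in L = CO2 in T = 179.09 kg/min.
ethanol vapour in L: m_A = 524.6×0.887 + (1−0.331)·(1−0.434)·m_A, so m_A = 465.32/0.6213 = 748.89 kg/min.
L = 748.89 + 179.09 = 927.98 kg/min.
CO2 fraction in L = 179.09/927.98 = 0.1930.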